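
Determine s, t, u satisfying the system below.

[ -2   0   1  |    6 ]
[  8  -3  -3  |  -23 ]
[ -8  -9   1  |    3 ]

(-1, 1, 4)

Forward elimination on [A|b]:
R2 <- R2 - (-4)*R1:  [  0  -3   1   1 ]
R3 <- R3 - (4)*R1:  [   0   -9   -3  -21 ]
R3 <- R3 - (3)*R2:  [   0    0   -6  -24 ]
Row echelon form:
[ -2   0   1  |    6 ]
[  0  -3   1  |    1 ]
[  0   0  -6  |  -24 ]
Back-substitution:
u = (-24) / -6 = 4
t = (1 - (1)*(4)) / -3 = 1
s = (6 - (1)*(4)) / -2 = -1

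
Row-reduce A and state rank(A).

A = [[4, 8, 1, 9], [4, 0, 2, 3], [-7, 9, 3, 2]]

Row reduction:
R2 <- R2 - (1)*R1:  [  0  -8   1  -6 ]
R3 <- R3 - (-7/4)*R1:  [    0    23  19/4  71/4 ]
R3 <- R3 - (-23/8)*R2:  [    0     0  61/8   1/2 ]
Row echelon form:
[ 4   8     1    9 ]
[ 0  -8     1   -6 ]
[ 0   0  61/8  1/2 ]
Nonzero rows / pivot columns: 3

rank(A) = 3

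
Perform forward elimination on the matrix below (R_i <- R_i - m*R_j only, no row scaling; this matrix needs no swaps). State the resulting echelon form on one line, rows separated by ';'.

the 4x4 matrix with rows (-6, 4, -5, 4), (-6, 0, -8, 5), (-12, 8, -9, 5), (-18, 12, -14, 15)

REF = [-6 4 -5 4; 0 -4 -3 1; 0 0 1 -3; 0 0 0 6]

Forward elimination:
R2 <- R2 - (1)*R1:  [  0  -4  -3   1 ]
R3 <- R3 - (2)*R1:  [  0   0   1  -3 ]
R4 <- R4 - (3)*R1:  [ 0  0  1  3 ]
R4 <- R4 - (1)*R3:  [ 0  0  0  6 ]
Row echelon form:
[ -6   4  -5   4 ]
[  0  -4  -3   1 ]
[  0   0   1  -3 ]
[  0   0   0   6 ]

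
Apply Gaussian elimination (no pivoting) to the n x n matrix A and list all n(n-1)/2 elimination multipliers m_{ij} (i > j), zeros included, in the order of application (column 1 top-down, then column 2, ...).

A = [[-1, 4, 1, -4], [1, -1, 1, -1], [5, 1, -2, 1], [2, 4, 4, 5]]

multipliers: -1, -5, -2, 7, 4, 2/11

Forward elimination:
R2 <- R2 - (-1)*R1:  [  0   3   2  -5 ]
R3 <- R3 - (-5)*R1:  [   0   21    3  -19 ]
R4 <- R4 - (-2)*R1:  [  0  12   6  -3 ]
R3 <- R3 - (7)*R2:  [   0    0  -11   16 ]
R4 <- R4 - (4)*R2:  [  0   0  -2  17 ]
R4 <- R4 - (2/11)*R3:  [      0       0       0  155/11 ]
Multipliers (in order of application): m_{21} = -1, m_{31} = -5, m_{41} = -2, m_{32} = 7, m_{42} = 4, m_{43} = 2/11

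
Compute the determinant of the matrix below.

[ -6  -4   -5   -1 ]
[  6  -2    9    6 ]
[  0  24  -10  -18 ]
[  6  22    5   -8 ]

Forward elimination:
R2 <- R2 - (-1)*R1:  [  0  -6   4   5 ]
R4 <- R4 - (-1)*R1:  [  0  18   0  -9 ]
R3 <- R3 - (-4)*R2:  [ 0  0  6  2 ]
R4 <- R4 - (-3)*R2:  [  0   0  12   6 ]
R4 <- R4 - (2)*R3:  [ 0  0  0  2 ]
Upper-triangular form:
[ -6  -4  -5  -1 ]
[  0  -6   4   5 ]
[  0   0   6   2 ]
[  0   0   0   2 ]
det(A) = (-1)^0 * (-6) * (-6) * (6) * (2) = 432  (0 row swaps -> sign +1)

det(A) = 432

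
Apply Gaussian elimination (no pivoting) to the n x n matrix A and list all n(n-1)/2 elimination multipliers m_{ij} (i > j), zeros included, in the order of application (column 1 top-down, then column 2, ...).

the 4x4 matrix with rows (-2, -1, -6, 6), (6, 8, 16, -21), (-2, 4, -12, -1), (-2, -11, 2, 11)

Forward elimination:
R2 <- R2 - (-3)*R1:  [  0   5  -2  -3 ]
R3 <- R3 - (1)*R1:  [  0   5  -6  -7 ]
R4 <- R4 - (1)*R1:  [   0  -10    8    5 ]
R3 <- R3 - (1)*R2:  [  0   0  -4  -4 ]
R4 <- R4 - (-2)*R2:  [  0   0   4  -1 ]
R4 <- R4 - (-1)*R3:  [  0   0   0  -5 ]
Multipliers (in order of application): m_{21} = -3, m_{31} = 1, m_{41} = 1, m_{32} = 1, m_{42} = -2, m_{43} = -1

multipliers: -3, 1, 1, 1, -2, -1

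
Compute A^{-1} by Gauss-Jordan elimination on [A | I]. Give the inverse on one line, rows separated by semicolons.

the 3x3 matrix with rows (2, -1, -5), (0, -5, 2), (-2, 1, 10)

Gauss-Jordan on [A | I]:
R1 <- (1/2)*R1:  [    1  -1/2  -5/2  |   1/2     0     0 ]
R3 <- R3 - (-2)*R1:  [ 0  0  5  |  1  0  1 ]
R2 <- (1/-5)*R2:  [    0     1  -2/5  |     0  -1/5     0 ]
R1 <- R1 - (-1/2)*R2:  [      1       0  -27/10  |     1/2   -1/10       0 ]
R3 <- (1/5)*R3:  [   0    0    1  |  1/5    0  1/5 ]
R1 <- R1 - (-27/10)*R3:  [     1      0      0  |  26/25  -1/10  27/50 ]
R2 <- R2 - (-2/5)*R3:  [    0     1     0  |  2/25  -1/5  2/25 ]
Right block of [I | A^{-1}] is the inverse:
[ 26/25  -1/10  27/50 ]
[  2/25   -1/5   2/25 ]
[   1/5      0    1/5 ]

inverse = [26/25 -1/10 27/50; 2/25 -1/5 2/25; 1/5 0 1/5]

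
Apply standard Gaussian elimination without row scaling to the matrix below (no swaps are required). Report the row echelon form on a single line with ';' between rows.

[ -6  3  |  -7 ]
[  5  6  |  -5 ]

Forward elimination:
R2 <- R2 - (-5/6)*R1:  [     0   17/2  -65/6 ]
Row echelon form:
[ -6     3  |     -7 ]
[  0  17/2  |  -65/6 ]

REF = [-6 3 -7; 0 17/2 -65/6]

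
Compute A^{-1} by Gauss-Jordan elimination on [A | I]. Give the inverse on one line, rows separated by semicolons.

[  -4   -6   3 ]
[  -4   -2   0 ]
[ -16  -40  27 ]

inverse = [9/8 -7/8 -1/8; -9/4 5/4 1/4; -8/3 4/3 1/3]

Gauss-Jordan on [A | I]:
R1 <- (1/-4)*R1:  [    1   3/2  -3/4  |  -1/4     0     0 ]
R2 <- R2 - (-4)*R1:  [  0   4  -3  |  -1   1   0 ]
R3 <- R3 - (-16)*R1:  [   0  -16   15  |   -4    0    1 ]
R2 <- (1/4)*R2:  [    0     1  -3/4  |  -1/4   1/4     0 ]
R1 <- R1 - (3/2)*R2:  [    1     0   3/8  |   1/8  -3/8     0 ]
R3 <- R3 - (-16)*R2:  [  0   0   3  |  -8   4   1 ]
R3 <- (1/3)*R3:  [    0     0     1  |  -8/3   4/3   1/3 ]
R1 <- R1 - (3/8)*R3:  [    1     0     0  |   9/8  -7/8  -1/8 ]
R2 <- R2 - (-3/4)*R3:  [    0     1     0  |  -9/4   5/4   1/4 ]
Right block of [I | A^{-1}] is the inverse:
[  9/8  -7/8  -1/8 ]
[ -9/4   5/4   1/4 ]
[ -8/3   4/3   1/3 ]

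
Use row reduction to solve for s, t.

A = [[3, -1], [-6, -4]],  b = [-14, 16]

Forward elimination on [A|b]:
R2 <- R2 - (-2)*R1:  [   0   -6  -12 ]
Row echelon form:
[ 3  -1  |  -14 ]
[ 0  -6  |  -12 ]
Back-substitution:
t = (-12) / -6 = 2
s = (-14 - (-1)*(2)) / 3 = -4

(-4, 2)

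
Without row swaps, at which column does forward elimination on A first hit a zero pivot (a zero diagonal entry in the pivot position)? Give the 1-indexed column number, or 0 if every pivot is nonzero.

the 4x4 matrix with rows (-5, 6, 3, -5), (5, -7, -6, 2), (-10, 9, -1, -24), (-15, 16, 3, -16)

first zero-pivot column = 0

Naive forward elimination:
R2 <- R2 - (-1)*R1:  [  0  -1  -3  -3 ]
R3 <- R3 - (2)*R1:  [   0   -3   -7  -14 ]
R4 <- R4 - (3)*R1:  [  0  -2  -6  -1 ]
R3 <- R3 - (3)*R2:  [  0   0   2  -5 ]
R4 <- R4 - (2)*R2:  [ 0  0  0  5 ]
All pivots nonzero; naive elimination completes without hitting a zero pivot.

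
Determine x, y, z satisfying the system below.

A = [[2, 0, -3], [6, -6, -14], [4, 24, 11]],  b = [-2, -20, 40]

Forward elimination on [A|b]:
R2 <- R2 - (3)*R1:  [   0   -6   -5  -14 ]
R3 <- R3 - (2)*R1:  [  0  24  17  44 ]
R3 <- R3 - (-4)*R2:  [   0    0   -3  -12 ]
Row echelon form:
[ 2   0  -3  |   -2 ]
[ 0  -6  -5  |  -14 ]
[ 0   0  -3  |  -12 ]
Back-substitution:
z = (-12) / -3 = 4
y = (-14 - (-5)*(4)) / -6 = -1
x = (-2 - (-3)*(4)) / 2 = 5

(5, -1, 4)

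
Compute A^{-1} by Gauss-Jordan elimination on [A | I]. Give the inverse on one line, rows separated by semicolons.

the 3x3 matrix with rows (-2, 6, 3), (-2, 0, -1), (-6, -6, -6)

inverse = [-1/2 3/2 -1/2; -1/2 5/2 -2/3; 1 -4 1]

Gauss-Jordan on [A | I]:
R1 <- (1/-2)*R1:  [    1    -3  -3/2  |  -1/2     0     0 ]
R2 <- R2 - (-2)*R1:  [  0  -6  -4  |  -1   1   0 ]
R3 <- R3 - (-6)*R1:  [   0  -24  -15  |   -3    0    1 ]
R2 <- (1/-6)*R2:  [    0     1   2/3  |   1/6  -1/6     0 ]
R1 <- R1 - (-3)*R2:  [    1     0   1/2  |     0  -1/2     0 ]
R3 <- R3 - (-24)*R2:  [  0   0   1  |   1  -4   1 ]
R1 <- R1 - (1/2)*R3:  [    1     0     0  |  -1/2   3/2  -1/2 ]
R2 <- R2 - (2/3)*R3:  [    0     1     0  |  -1/2   5/2  -2/3 ]
Right block of [I | A^{-1}] is the inverse:
[ -1/2  3/2  -1/2 ]
[ -1/2  5/2  -2/3 ]
[    1   -4     1 ]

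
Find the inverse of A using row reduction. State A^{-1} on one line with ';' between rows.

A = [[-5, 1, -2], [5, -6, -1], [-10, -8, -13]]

Gauss-Jordan on [A | I]:
R1 <- (1/-5)*R1:  [    1  -1/5   2/5  |  -1/5     0     0 ]
R2 <- R2 - (5)*R1:  [  0  -5  -3  |   1   1   0 ]
R3 <- R3 - (-10)*R1:  [   0  -10   -9  |   -2    0    1 ]
R2 <- (1/-5)*R2:  [    0     1   3/5  |  -1/5  -1/5     0 ]
R1 <- R1 - (-1/5)*R2:  [     1      0  13/25  |  -6/25  -1/25      0 ]
R3 <- R3 - (-10)*R2:  [  0   0  -3  |  -4  -2   1 ]
R3 <- (1/-3)*R3:  [    0     0     1  |   4/3   2/3  -1/3 ]
R1 <- R1 - (13/25)*R3:  [      1       0       0  |  -14/15  -29/75   13/75 ]
R2 <- R2 - (3/5)*R3:  [    0     1     0  |    -1  -3/5   1/5 ]
Right block of [I | A^{-1}] is the inverse:
[ -14/15  -29/75  13/75 ]
[     -1    -3/5    1/5 ]
[    4/3     2/3   -1/3 ]

inverse = [-14/15 -29/75 13/75; -1 -3/5 1/5; 4/3 2/3 -1/3]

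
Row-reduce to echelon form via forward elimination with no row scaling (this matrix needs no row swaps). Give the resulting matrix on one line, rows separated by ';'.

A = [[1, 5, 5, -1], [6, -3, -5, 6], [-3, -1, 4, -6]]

Forward elimination:
R2 <- R2 - (6)*R1:  [   0  -33  -35   12 ]
R3 <- R3 - (-3)*R1:  [  0  14  19  -9 ]
R3 <- R3 - (-14/33)*R2:  [      0       0  137/33  -43/11 ]
Row echelon form:
[ 1    5       5      -1 ]
[ 0  -33     -35      12 ]
[ 0    0  137/33  -43/11 ]

REF = [1 5 5 -1; 0 -33 -35 12; 0 0 137/33 -43/11]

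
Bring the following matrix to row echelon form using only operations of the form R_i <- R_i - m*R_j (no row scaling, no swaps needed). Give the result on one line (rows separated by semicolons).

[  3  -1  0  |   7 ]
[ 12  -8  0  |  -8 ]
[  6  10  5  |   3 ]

Forward elimination:
R2 <- R2 - (4)*R1:  [   0   -4    0  -36 ]
R3 <- R3 - (2)*R1:  [   0   12    5  -11 ]
R3 <- R3 - (-3)*R2:  [    0     0     5  -119 ]
Row echelon form:
[ 3  -1  0  |     7 ]
[ 0  -4  0  |   -36 ]
[ 0   0  5  |  -119 ]

REF = [3 -1 0 7; 0 -4 0 -36; 0 0 5 -119]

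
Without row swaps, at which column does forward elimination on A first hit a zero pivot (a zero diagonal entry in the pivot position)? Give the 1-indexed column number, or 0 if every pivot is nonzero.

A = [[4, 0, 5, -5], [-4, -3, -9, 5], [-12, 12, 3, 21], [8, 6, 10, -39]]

first zero-pivot column = 0

Naive forward elimination:
R2 <- R2 - (-1)*R1:  [  0  -3  -4   0 ]
R3 <- R3 - (-3)*R1:  [  0  12  18   6 ]
R4 <- R4 - (2)*R1:  [   0    6    0  -29 ]
R3 <- R3 - (-4)*R2:  [ 0  0  2  6 ]
R4 <- R4 - (-2)*R2:  [   0    0   -8  -29 ]
R4 <- R4 - (-4)*R3:  [  0   0   0  -5 ]
All pivots nonzero; naive elimination completes without hitting a zero pivot.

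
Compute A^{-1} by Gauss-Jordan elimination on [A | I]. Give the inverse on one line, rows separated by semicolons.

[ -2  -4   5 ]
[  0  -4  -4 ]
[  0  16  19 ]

inverse = [-1/2 13/2 3/2; 0 -19/12 -1/3; 0 4/3 1/3]

Gauss-Jordan on [A | I]:
R1 <- (1/-2)*R1:  [    1     2  -5/2  |  -1/2     0     0 ]
R2 <- (1/-4)*R2:  [    0     1     1  |     0  -1/4     0 ]
R1 <- R1 - (2)*R2:  [    1     0  -9/2  |  -1/2   1/2     0 ]
R3 <- R3 - (16)*R2:  [ 0  0  3  |  0  4  1 ]
R3 <- (1/3)*R3:  [   0    0    1  |    0  4/3  1/3 ]
R1 <- R1 - (-9/2)*R3:  [    1     0     0  |  -1/2  13/2   3/2 ]
R2 <- R2 - (1)*R3:  [      0       1       0  |       0  -19/12    -1/3 ]
Right block of [I | A^{-1}] is the inverse:
[ -1/2    13/2   3/2 ]
[    0  -19/12  -1/3 ]
[    0     4/3   1/3 ]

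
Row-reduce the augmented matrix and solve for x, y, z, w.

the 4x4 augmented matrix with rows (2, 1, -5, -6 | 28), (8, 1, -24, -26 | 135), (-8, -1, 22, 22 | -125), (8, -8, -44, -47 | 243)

Forward elimination on [A|b]:
R2 <- R2 - (4)*R1:  [  0  -3  -4  -2  23 ]
R3 <- R3 - (-4)*R1:  [   0    3    2   -2  -13 ]
R4 <- R4 - (4)*R1:  [   0  -12  -24  -23  131 ]
R3 <- R3 - (-1)*R2:  [  0   0  -2  -4  10 ]
R4 <- R4 - (4)*R2:  [   0    0   -8  -15   39 ]
R4 <- R4 - (4)*R3:  [  0   0   0   1  -1 ]
Row echelon form:
[ 2   1  -5  -6  |  28 ]
[ 0  -3  -4  -2  |  23 ]
[ 0   0  -2  -4  |  10 ]
[ 0   0   0   1  |  -1 ]
Back-substitution:
w = (-1) / 1 = -1
z = (10 - (-4)*(-1)) / -2 = -3
y = (23 - (-4)*(-3) - (-2)*(-1)) / -3 = -3
x = (28 - (1)*(-3) - (-5)*(-3) - (-6)*(-1)) / 2 = 5

(5, -3, -3, -1)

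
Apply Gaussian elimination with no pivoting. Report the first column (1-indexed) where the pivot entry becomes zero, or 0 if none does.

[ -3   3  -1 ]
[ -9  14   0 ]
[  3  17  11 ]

first zero-pivot column = 0

Naive forward elimination:
R2 <- R2 - (3)*R1:  [ 0  5  3 ]
R3 <- R3 - (-1)*R1:  [  0  20  10 ]
R3 <- R3 - (4)*R2:  [  0   0  -2 ]
All pivots nonzero; naive elimination completes without hitting a zero pivot.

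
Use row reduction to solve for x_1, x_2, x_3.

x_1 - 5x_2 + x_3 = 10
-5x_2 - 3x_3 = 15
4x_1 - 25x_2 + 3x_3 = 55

(-5, -3, 0)

Forward elimination on [A|b]:
R3 <- R3 - (4)*R1:  [  0  -5  -1  15 ]
R3 <- R3 - (1)*R2:  [ 0  0  2  0 ]
Row echelon form:
[ 1  -5   1  |  10 ]
[ 0  -5  -3  |  15 ]
[ 0   0   2  |   0 ]
Back-substitution:
x_3 = (0) / 2 = 0
x_2 = (15 - (-3)*(0)) / -5 = -3
x_1 = (10 - (-5)*(-3) - (1)*(0)) / 1 = -5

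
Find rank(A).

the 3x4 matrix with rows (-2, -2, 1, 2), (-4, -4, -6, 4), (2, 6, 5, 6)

Row reduction:
R2 <- R2 - (2)*R1:  [  0   0  -8   0 ]
R3 <- R3 - (-1)*R1:  [ 0  4  6  8 ]
R2 <-> R3   (pivot in column 2 was zero)
[ -2  -2   1  2 ]
[  0   4   6  8 ]
[  0   0  -8  0 ]
Row echelon form:
[ -2  -2   1  2 ]
[  0   4   6  8 ]
[  0   0  -8  0 ]
Nonzero rows / pivot columns: 3

rank(A) = 3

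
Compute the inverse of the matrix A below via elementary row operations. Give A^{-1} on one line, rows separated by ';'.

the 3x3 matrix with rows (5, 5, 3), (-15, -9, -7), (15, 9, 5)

inverse = [-3/10 -1/30 2/15; 1/2 1/3 1/6; 0 -1/2 -1/2]

Gauss-Jordan on [A | I]:
R1 <- (1/5)*R1:  [   1    1  3/5  |  1/5    0    0 ]
R2 <- R2 - (-15)*R1:  [ 0  6  2  |  3  1  0 ]
R3 <- R3 - (15)*R1:  [  0  -6  -4  |  -3   0   1 ]
R2 <- (1/6)*R2:  [   0    1  1/3  |  1/2  1/6    0 ]
R1 <- R1 - (1)*R2:  [     1      0   4/15  |  -3/10   -1/6      0 ]
R3 <- R3 - (-6)*R2:  [  0   0  -2  |   0   1   1 ]
R3 <- (1/-2)*R3:  [    0     0     1  |     0  -1/2  -1/2 ]
R1 <- R1 - (4/15)*R3:  [     1      0      0  |  -3/10  -1/30   2/15 ]
R2 <- R2 - (1/3)*R3:  [   0    1    0  |  1/2  1/3  1/6 ]
Right block of [I | A^{-1}] is the inverse:
[ -3/10  -1/30  2/15 ]
[   1/2    1/3   1/6 ]
[     0   -1/2  -1/2 ]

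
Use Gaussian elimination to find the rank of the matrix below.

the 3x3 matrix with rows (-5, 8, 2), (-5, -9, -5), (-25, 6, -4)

Row reduction:
R2 <- R2 - (1)*R1:  [   0  -17   -7 ]
R3 <- R3 - (5)*R1:  [   0  -34  -14 ]
R3 <- R3 - (2)*R2:  [ 0  0  0 ]
Row echelon form:
[ -5    8   2 ]
[  0  -17  -7 ]
[  0    0   0 ]
Nonzero rows / pivot columns: 2

rank(A) = 2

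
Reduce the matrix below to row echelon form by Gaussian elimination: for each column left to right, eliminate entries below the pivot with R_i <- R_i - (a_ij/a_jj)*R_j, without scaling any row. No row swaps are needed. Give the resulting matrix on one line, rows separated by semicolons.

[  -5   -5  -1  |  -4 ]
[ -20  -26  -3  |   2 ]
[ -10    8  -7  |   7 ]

Forward elimination:
R2 <- R2 - (4)*R1:  [  0  -6   1  18 ]
R3 <- R3 - (2)*R1:  [  0  18  -5  15 ]
R3 <- R3 - (-3)*R2:  [  0   0  -2  69 ]
Row echelon form:
[ -5  -5  -1  |  -4 ]
[  0  -6   1  |  18 ]
[  0   0  -2  |  69 ]

REF = [-5 -5 -1 -4; 0 -6 1 18; 0 0 -2 69]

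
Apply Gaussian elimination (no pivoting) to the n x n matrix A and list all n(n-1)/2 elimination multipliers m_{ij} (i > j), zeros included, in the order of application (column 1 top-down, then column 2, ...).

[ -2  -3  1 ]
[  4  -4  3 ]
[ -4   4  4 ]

multipliers: -2, 2, -1

Forward elimination:
R2 <- R2 - (-2)*R1:  [   0  -10    5 ]
R3 <- R3 - (2)*R1:  [  0  10   2 ]
R3 <- R3 - (-1)*R2:  [ 0  0  7 ]
Multipliers (in order of application): m_{21} = -2, m_{31} = 2, m_{32} = -1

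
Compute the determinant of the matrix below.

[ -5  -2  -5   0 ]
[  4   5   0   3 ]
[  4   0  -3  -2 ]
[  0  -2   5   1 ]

det(A) = 391

Forward elimination:
R2 <- R2 - (-4/5)*R1:  [    0  17/5    -4     3 ]
R3 <- R3 - (-4/5)*R1:  [    0  -8/5    -7    -2 ]
R3 <- R3 - (-8/17)*R2:  [       0        0  -151/17   -10/17 ]
R4 <- R4 - (-10/17)*R2:  [     0      0  45/17  47/17 ]
R4 <- R4 - (-45/151)*R3:  [       0        0        0  391/151 ]
Upper-triangular form:
[ -5    -2       -5        0 ]
[  0  17/5       -4        3 ]
[  0     0  -151/17   -10/17 ]
[  0     0        0  391/151 ]
det(A) = (-1)^0 * (-5) * (17/5) * (-151/17) * (391/151) = 391  (0 row swaps -> sign +1)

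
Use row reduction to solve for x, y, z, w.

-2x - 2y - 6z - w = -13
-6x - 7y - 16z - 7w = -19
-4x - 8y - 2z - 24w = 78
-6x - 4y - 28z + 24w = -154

(1, -2, 3, -3)

Forward elimination on [A|b]:
R2 <- R2 - (3)*R1:  [  0  -1   2  -4  20 ]
R3 <- R3 - (2)*R1:  [   0   -4   10  -22  104 ]
R4 <- R4 - (3)*R1:  [    0     2   -10    27  -115 ]
R3 <- R3 - (4)*R2:  [  0   0   2  -6  24 ]
R4 <- R4 - (-2)*R2:  [   0    0   -6   19  -75 ]
R4 <- R4 - (-3)*R3:  [  0   0   0   1  -3 ]
Row echelon form:
[ -2  -2  -6  -1  |  -13 ]
[  0  -1   2  -4  |   20 ]
[  0   0   2  -6  |   24 ]
[  0   0   0   1  |   -3 ]
Back-substitution:
w = (-3) / 1 = -3
z = (24 - (-6)*(-3)) / 2 = 3
y = (20 - (2)*(3) - (-4)*(-3)) / -1 = -2
x = (-13 - (-2)*(-2) - (-6)*(3) - (-1)*(-3)) / -2 = 1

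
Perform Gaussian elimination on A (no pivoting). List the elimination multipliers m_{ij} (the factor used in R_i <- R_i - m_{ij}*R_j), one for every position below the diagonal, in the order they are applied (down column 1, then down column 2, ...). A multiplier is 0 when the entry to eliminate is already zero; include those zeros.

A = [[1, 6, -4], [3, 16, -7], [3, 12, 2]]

multipliers: 3, 3, 3

Forward elimination:
R2 <- R2 - (3)*R1:  [  0  -2   5 ]
R3 <- R3 - (3)*R1:  [  0  -6  14 ]
R3 <- R3 - (3)*R2:  [  0   0  -1 ]
Multipliers (in order of application): m_{21} = 3, m_{31} = 3, m_{32} = 3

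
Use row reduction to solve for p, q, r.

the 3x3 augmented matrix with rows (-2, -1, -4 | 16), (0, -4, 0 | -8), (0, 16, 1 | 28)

Forward elimination on [A|b]:
R3 <- R3 - (-4)*R2:  [  0   0   1  -4 ]
Row echelon form:
[ -2  -1  -4  |  16 ]
[  0  -4   0  |  -8 ]
[  0   0   1  |  -4 ]
Back-substitution:
r = (-4) / 1 = -4
q = (-8) / -4 = 2
p = (16 - (-1)*(2) - (-4)*(-4)) / -2 = -1

(-1, 2, -4)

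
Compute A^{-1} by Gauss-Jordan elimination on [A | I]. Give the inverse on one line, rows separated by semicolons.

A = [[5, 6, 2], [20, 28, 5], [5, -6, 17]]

Gauss-Jordan on [A | I]:
R1 <- (1/5)*R1:  [   1  6/5  2/5  |  1/5    0    0 ]
R2 <- R2 - (20)*R1:  [  0   4  -3  |  -4   1   0 ]
R3 <- R3 - (5)*R1:  [   0  -12   15  |   -1    0    1 ]
R2 <- (1/4)*R2:  [    0     1  -3/4  |    -1   1/4     0 ]
R1 <- R1 - (6/5)*R2:  [     1      0  13/10  |    7/5  -3/10      0 ]
R3 <- R3 - (-12)*R2:  [   0    0    6  |  -13    3    1 ]
R3 <- (1/6)*R3:  [     0      0      1  |  -13/6    1/2    1/6 ]
R1 <- R1 - (13/10)*R3:  [      1       0       0  |  253/60  -19/20  -13/60 ]
R2 <- R2 - (-3/4)*R3:  [     0      1      0  |  -21/8    5/8    1/8 ]
Right block of [I | A^{-1}] is the inverse:
[ 253/60  -19/20  -13/60 ]
[  -21/8     5/8     1/8 ]
[  -13/6     1/2     1/6 ]

inverse = [253/60 -19/20 -13/60; -21/8 5/8 1/8; -13/6 1/2 1/6]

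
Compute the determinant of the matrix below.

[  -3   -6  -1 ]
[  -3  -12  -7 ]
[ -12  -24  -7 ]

Forward elimination:
R2 <- R2 - (1)*R1:  [  0  -6  -6 ]
R3 <- R3 - (4)*R1:  [  0   0  -3 ]
Upper-triangular form:
[ -3  -6  -1 ]
[  0  -6  -6 ]
[  0   0  -3 ]
det(A) = (-1)^0 * (-3) * (-6) * (-3) = -54  (0 row swaps -> sign +1)

det(A) = -54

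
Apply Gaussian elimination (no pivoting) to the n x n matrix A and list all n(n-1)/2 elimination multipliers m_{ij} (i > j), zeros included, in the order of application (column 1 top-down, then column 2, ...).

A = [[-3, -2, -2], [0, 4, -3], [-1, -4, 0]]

Forward elimination:
R2: entry in column 1 is already 0 -> m_{21} = 0 (no row operation needed)
R3 <- R3 - (1/3)*R1:  [     0  -10/3    2/3 ]
R3 <- R3 - (-5/6)*R2:  [     0      0  -11/6 ]
Multipliers (in order of application): m_{21} = 0, m_{31} = 1/3, m_{32} = -5/6

multipliers: 0, 1/3, -5/6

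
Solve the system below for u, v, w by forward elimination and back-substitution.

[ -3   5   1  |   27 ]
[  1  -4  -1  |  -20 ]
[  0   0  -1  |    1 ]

Forward elimination on [A|b]:
R2 <- R2 - (-1/3)*R1:  [    0  -7/3  -2/3   -11 ]
Row echelon form:
[ -3     5     1  |   27 ]
[  0  -7/3  -2/3  |  -11 ]
[  0     0    -1  |    1 ]
Back-substitution:
w = (1) / -1 = -1
v = (-11 - (-2/3)*(-1)) / (-7/3) = 5
u = (27 - (5)*(5) - (1)*(-1)) / -3 = -1

(-1, 5, -1)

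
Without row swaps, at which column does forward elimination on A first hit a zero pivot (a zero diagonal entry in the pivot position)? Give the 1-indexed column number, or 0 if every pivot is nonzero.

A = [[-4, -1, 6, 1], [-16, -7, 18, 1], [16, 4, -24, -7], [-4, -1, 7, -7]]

first zero-pivot column = 3

Naive forward elimination:
R2 <- R2 - (4)*R1:  [  0  -3  -6  -3 ]
R3 <- R3 - (-4)*R1:  [  0   0   0  -3 ]
R4 <- R4 - (1)*R1:  [  0   0   1  -8 ]
Matrix at this point:
[ -4  -1   6   1 ]
[  0  -3  -6  -3 ]
[  0   0   0  -3 ]
[  0   0   1  -8 ]
Pivot entry (3,3) is zero but row 4 has 1 in column 3 -> naive elimination stops; a row interchange (e.g. R3 <-> R4) would be required here.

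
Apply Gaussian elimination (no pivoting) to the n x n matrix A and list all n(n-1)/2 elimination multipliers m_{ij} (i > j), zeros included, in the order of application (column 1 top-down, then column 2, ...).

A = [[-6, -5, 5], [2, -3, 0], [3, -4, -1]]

Forward elimination:
R2 <- R2 - (-1/3)*R1:  [     0  -14/3    5/3 ]
R3 <- R3 - (-1/2)*R1:  [     0  -13/2    3/2 ]
R3 <- R3 - (39/28)*R2:  [      0       0  -23/28 ]
Multipliers (in order of application): m_{21} = -1/3, m_{31} = -1/2, m_{32} = 39/28

multipliers: -1/3, -1/2, 39/28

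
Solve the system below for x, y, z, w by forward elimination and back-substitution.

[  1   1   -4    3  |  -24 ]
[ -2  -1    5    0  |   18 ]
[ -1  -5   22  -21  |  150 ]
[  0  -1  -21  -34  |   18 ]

(1, 0, 4, -3)

Forward elimination on [A|b]:
R2 <- R2 - (-2)*R1:  [   0    1   -3    6  -30 ]
R3 <- R3 - (-1)*R1:  [   0   -4   18  -18  126 ]
R3 <- R3 - (-4)*R2:  [ 0  0  6  6  6 ]
R4 <- R4 - (-1)*R2:  [   0    0  -24  -28  -12 ]
R4 <- R4 - (-4)*R3:  [  0   0   0  -4  12 ]
Row echelon form:
[ 1  1  -4   3  |  -24 ]
[ 0  1  -3   6  |  -30 ]
[ 0  0   6   6  |    6 ]
[ 0  0   0  -4  |   12 ]
Back-substitution:
w = (12) / -4 = -3
z = (6 - (6)*(-3)) / 6 = 4
y = (-30 - (-3)*(4) - (6)*(-3)) / 1 = 0
x = (-24 - (1)*(0) - (-4)*(4) - (3)*(-3)) / 1 = 1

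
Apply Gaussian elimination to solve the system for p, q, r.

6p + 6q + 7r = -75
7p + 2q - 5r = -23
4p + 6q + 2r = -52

(-4, -5, -3)

Forward elimination on [A|b]:
R2 <- R2 - (7/6)*R1:  [     0     -5  -79/6  129/2 ]
R3 <- R3 - (2/3)*R1:  [    0     2  -8/3    -2 ]
R3 <- R3 - (-2/5)*R2:  [       0        0  -119/15    119/5 ]
Row echelon form:
[ 6   6        7  |    -75 ]
[ 0  -5    -79/6  |  129/2 ]
[ 0   0  -119/15  |  119/5 ]
Back-substitution:
r = (119/5) / (-119/15) = -3
q = (129/2 - (-79/6)*(-3)) / -5 = -5
p = (-75 - (6)*(-5) - (7)*(-3)) / 6 = -4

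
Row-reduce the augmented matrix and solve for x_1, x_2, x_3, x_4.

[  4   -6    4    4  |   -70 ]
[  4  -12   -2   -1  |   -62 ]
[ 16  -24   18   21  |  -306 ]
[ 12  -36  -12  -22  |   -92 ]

(-3, 5, -3, -4)

Forward elimination on [A|b]:
R2 <- R2 - (1)*R1:  [  0  -6  -6  -5   8 ]
R3 <- R3 - (4)*R1:  [   0    0    2    5  -26 ]
R4 <- R4 - (3)*R1:  [   0  -18  -24  -34  118 ]
R4 <- R4 - (3)*R2:  [   0    0   -6  -19   94 ]
R4 <- R4 - (-3)*R3:  [  0   0   0  -4  16 ]
Row echelon form:
[ 4  -6   4   4  |  -70 ]
[ 0  -6  -6  -5  |    8 ]
[ 0   0   2   5  |  -26 ]
[ 0   0   0  -4  |   16 ]
Back-substitution:
x_4 = (16) / -4 = -4
x_3 = (-26 - (5)*(-4)) / 2 = -3
x_2 = (8 - (-6)*(-3) - (-5)*(-4)) / -6 = 5
x_1 = (-70 - (-6)*(5) - (4)*(-3) - (4)*(-4)) / 4 = -3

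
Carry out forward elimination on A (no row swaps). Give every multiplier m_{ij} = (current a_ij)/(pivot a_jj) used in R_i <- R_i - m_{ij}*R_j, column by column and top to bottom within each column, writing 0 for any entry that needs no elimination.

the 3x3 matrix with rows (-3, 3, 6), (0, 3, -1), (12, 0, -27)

Forward elimination:
R2: entry in column 1 is already 0 -> m_{21} = 0 (no row operation needed)
R3 <- R3 - (-4)*R1:  [  0  12  -3 ]
R3 <- R3 - (4)*R2:  [ 0  0  1 ]
Multipliers (in order of application): m_{21} = 0, m_{31} = -4, m_{32} = 4

multipliers: 0, -4, 4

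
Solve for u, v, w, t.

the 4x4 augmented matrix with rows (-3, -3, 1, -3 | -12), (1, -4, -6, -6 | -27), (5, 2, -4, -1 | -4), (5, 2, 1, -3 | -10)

(-1, 2, 0, 3)

Forward elimination on [A|b]:
R2 <- R2 - (-1/3)*R1:  [     0     -5  -17/3     -7    -31 ]
R3 <- R3 - (-5/3)*R1:  [    0    -3  -7/3    -6   -24 ]
R4 <- R4 - (-5/3)*R1:  [   0   -3  8/3   -8  -30 ]
R3 <- R3 - (3/5)*R2:  [     0      0  16/15   -9/5  -27/5 ]
R4 <- R4 - (3/5)*R2:  [     0      0  91/15  -19/5  -57/5 ]
R4 <- R4 - (91/16)*R3:  [      0       0       0  103/16  309/16 ]
Row echelon form:
[ -3  -3      1      -3  |     -12 ]
[  0  -5  -17/3      -7  |     -31 ]
[  0   0  16/15    -9/5  |   -27/5 ]
[  0   0      0  103/16  |  309/16 ]
Back-substitution:
t = (309/16) / (103/16) = 3
w = (-27/5 - (-9/5)*(3)) / (16/15) = 0
v = (-31 - (-17/3)*(0) - (-7)*(3)) / -5 = 2
u = (-12 - (-3)*(2) - (1)*(0) - (-3)*(3)) / -3 = -1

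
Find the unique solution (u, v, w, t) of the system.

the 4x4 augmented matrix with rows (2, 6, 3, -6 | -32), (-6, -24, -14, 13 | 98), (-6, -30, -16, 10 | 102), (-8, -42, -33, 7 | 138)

Forward elimination on [A|b]:
R2 <- R2 - (-3)*R1:  [  0  -6  -5  -5   2 ]
R3 <- R3 - (-3)*R1:  [   0  -12   -7   -8    6 ]
R4 <- R4 - (-4)*R1:  [   0  -18  -21  -17   10 ]
R3 <- R3 - (2)*R2:  [ 0  0  3  2  2 ]
R4 <- R4 - (3)*R2:  [  0   0  -6  -2   4 ]
R4 <- R4 - (-2)*R3:  [ 0  0  0  2  8 ]
Row echelon form:
[ 2   6   3  -6  |  -32 ]
[ 0  -6  -5  -5  |    2 ]
[ 0   0   3   2  |    2 ]
[ 0   0   0   2  |    8 ]
Back-substitution:
t = (8) / 2 = 4
w = (2 - (2)*(4)) / 3 = -2
v = (2 - (-5)*(-2) - (-5)*(4)) / -6 = -2
u = (-32 - (6)*(-2) - (3)*(-2) - (-6)*(4)) / 2 = 5

(5, -2, -2, 4)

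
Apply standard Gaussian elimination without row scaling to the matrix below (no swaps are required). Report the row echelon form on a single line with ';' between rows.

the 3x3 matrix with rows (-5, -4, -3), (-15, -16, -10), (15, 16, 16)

Forward elimination:
R2 <- R2 - (3)*R1:  [  0  -4  -1 ]
R3 <- R3 - (-3)*R1:  [ 0  4  7 ]
R3 <- R3 - (-1)*R2:  [ 0  0  6 ]
Row echelon form:
[ -5  -4  -3 ]
[  0  -4  -1 ]
[  0   0   6 ]

REF = [-5 -4 -3; 0 -4 -1; 0 0 6]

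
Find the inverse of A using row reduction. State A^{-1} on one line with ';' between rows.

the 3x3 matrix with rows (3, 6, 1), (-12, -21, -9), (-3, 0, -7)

inverse = [49/12 7/6 -11/12; -19/12 -1/2 5/12; -7/4 -1/2 1/4]

Gauss-Jordan on [A | I]:
R1 <- (1/3)*R1:  [   1    2  1/3  |  1/3    0    0 ]
R2 <- R2 - (-12)*R1:  [  0   3  -5  |   4   1   0 ]
R3 <- R3 - (-3)*R1:  [  0   6  -6  |   1   0   1 ]
R2 <- (1/3)*R2:  [    0     1  -5/3  |   4/3   1/3     0 ]
R1 <- R1 - (2)*R2:  [    1     0  11/3  |  -7/3  -2/3     0 ]
R3 <- R3 - (6)*R2:  [  0   0   4  |  -7  -2   1 ]
R3 <- (1/4)*R3:  [    0     0     1  |  -7/4  -1/2   1/4 ]
R1 <- R1 - (11/3)*R3:  [      1       0       0  |   49/12     7/6  -11/12 ]
R2 <- R2 - (-5/3)*R3:  [      0       1       0  |  -19/12    -1/2    5/12 ]
Right block of [I | A^{-1}] is the inverse:
[  49/12   7/6  -11/12 ]
[ -19/12  -1/2    5/12 ]
[   -7/4  -1/2     1/4 ]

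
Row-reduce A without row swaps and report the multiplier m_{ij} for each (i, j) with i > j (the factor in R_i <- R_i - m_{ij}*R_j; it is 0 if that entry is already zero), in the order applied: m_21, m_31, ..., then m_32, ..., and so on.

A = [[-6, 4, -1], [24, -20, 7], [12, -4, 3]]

multipliers: -4, -2, -1

Forward elimination:
R2 <- R2 - (-4)*R1:  [  0  -4   3 ]
R3 <- R3 - (-2)*R1:  [ 0  4  1 ]
R3 <- R3 - (-1)*R2:  [ 0  0  4 ]
Multipliers (in order of application): m_{21} = -4, m_{31} = -2, m_{32} = -1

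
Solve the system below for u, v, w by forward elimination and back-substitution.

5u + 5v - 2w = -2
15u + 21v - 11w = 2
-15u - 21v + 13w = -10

(0, -2, -4)

Forward elimination on [A|b]:
R2 <- R2 - (3)*R1:  [  0   6  -5   8 ]
R3 <- R3 - (-3)*R1:  [   0   -6    7  -16 ]
R3 <- R3 - (-1)*R2:  [  0   0   2  -8 ]
Row echelon form:
[ 5  5  -2  |  -2 ]
[ 0  6  -5  |   8 ]
[ 0  0   2  |  -8 ]
Back-substitution:
w = (-8) / 2 = -4
v = (8 - (-5)*(-4)) / 6 = -2
u = (-2 - (5)*(-2) - (-2)*(-4)) / 5 = 0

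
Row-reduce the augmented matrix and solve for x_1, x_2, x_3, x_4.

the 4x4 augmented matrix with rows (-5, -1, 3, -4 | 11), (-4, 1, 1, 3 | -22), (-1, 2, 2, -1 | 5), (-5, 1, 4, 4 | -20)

(3, -1, 3, -4)

Forward elimination on [A|b]:
R2 <- R2 - (4/5)*R1:  [      0     9/5    -7/5    31/5  -154/5 ]
R3 <- R3 - (1/5)*R1:  [    0  11/5   7/5  -1/5  14/5 ]
R4 <- R4 - (1)*R1:  [   0    2    1    8  -31 ]
R3 <- R3 - (11/9)*R2:  [     0      0   28/9  -70/9  364/9 ]
R4 <- R4 - (10/9)*R2:  [    0     0  23/9  10/9  29/9 ]
R4 <- R4 - (23/28)*R3:  [    0     0     0  15/2   -30 ]
Row echelon form:
[ -5   -1     3     -4  |      11 ]
[  0  9/5  -7/5   31/5  |  -154/5 ]
[  0    0  28/9  -70/9  |   364/9 ]
[  0    0     0   15/2  |     -30 ]
Back-substitution:
x_4 = (-30) / (15/2) = -4
x_3 = (364/9 - (-70/9)*(-4)) / (28/9) = 3
x_2 = (-154/5 - (-7/5)*(3) - (31/5)*(-4)) / (9/5) = -1
x_1 = (11 - (-1)*(-1) - (3)*(3) - (-4)*(-4)) / -5 = 3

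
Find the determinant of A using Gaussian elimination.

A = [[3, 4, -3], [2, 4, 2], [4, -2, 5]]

Forward elimination:
R2 <- R2 - (2/3)*R1:  [   0  4/3    4 ]
R3 <- R3 - (4/3)*R1:  [     0  -22/3      9 ]
R3 <- R3 - (-11/2)*R2:  [  0   0  31 ]
Upper-triangular form:
[ 3    4  -3 ]
[ 0  4/3   4 ]
[ 0    0  31 ]
det(A) = (-1)^0 * (3) * (4/3) * (31) = 124  (0 row swaps -> sign +1)

det(A) = 124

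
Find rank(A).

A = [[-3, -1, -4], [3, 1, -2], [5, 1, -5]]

rank(A) = 3

Row reduction:
R2 <- R2 - (-1)*R1:  [  0   0  -6 ]
R3 <- R3 - (-5/3)*R1:  [     0   -2/3  -35/3 ]
R2 <-> R3   (pivot in column 2 was zero)
[ -3    -1     -4 ]
[  0  -2/3  -35/3 ]
[  0     0     -6 ]
Row echelon form:
[ -3    -1     -4 ]
[  0  -2/3  -35/3 ]
[  0     0     -6 ]
Nonzero rows / pivot columns: 3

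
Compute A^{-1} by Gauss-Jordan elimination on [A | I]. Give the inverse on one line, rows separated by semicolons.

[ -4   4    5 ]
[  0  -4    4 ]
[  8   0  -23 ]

Gauss-Jordan on [A | I]:
R1 <- (1/-4)*R1:  [    1    -1  -5/4  |  -1/4     0     0 ]
R3 <- R3 - (8)*R1:  [   0    8  -13  |    2    0    1 ]
R2 <- (1/-4)*R2:  [    0     1    -1  |     0  -1/4     0 ]
R1 <- R1 - (-1)*R2:  [    1     0  -9/4  |  -1/4  -1/4     0 ]
R3 <- R3 - (8)*R2:  [  0   0  -5  |   2   2   1 ]
R3 <- (1/-5)*R3:  [    0     0     1  |  -2/5  -2/5  -1/5 ]
R1 <- R1 - (-9/4)*R3:  [      1       0       0  |  -23/20  -23/20   -9/20 ]
R2 <- R2 - (-1)*R3:  [      0       1       0  |    -2/5  -13/20    -1/5 ]
Right block of [I | A^{-1}] is the inverse:
[ -23/20  -23/20  -9/20 ]
[   -2/5  -13/20   -1/5 ]
[   -2/5    -2/5   -1/5 ]

inverse = [-23/20 -23/20 -9/20; -2/5 -13/20 -1/5; -2/5 -2/5 -1/5]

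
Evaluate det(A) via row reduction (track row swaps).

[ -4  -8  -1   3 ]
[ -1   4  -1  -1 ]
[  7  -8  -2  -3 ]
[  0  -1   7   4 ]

Forward elimination:
R2 <- R2 - (1/4)*R1:  [    0     6  -3/4  -7/4 ]
R3 <- R3 - (-7/4)*R1:  [     0    -22  -15/4    9/4 ]
R3 <- R3 - (-11/3)*R2:  [     0      0  -13/2  -25/6 ]
R4 <- R4 - (-1/6)*R2:  [     0      0   55/8  89/24 ]
R4 <- R4 - (-55/52)*R3:  [        0         0         0  -109/156 ]
Upper-triangular form:
[ -4  -8     -1         3 ]
[  0   6   -3/4      -7/4 ]
[  0   0  -13/2     -25/6 ]
[  0   0      0  -109/156 ]
det(A) = (-1)^0 * (-4) * (6) * (-13/2) * (-109/156) = -109  (0 row swaps -> sign +1)

det(A) = -109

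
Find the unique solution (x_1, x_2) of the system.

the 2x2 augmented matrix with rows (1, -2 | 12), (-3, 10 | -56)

Forward elimination on [A|b]:
R2 <- R2 - (-3)*R1:  [   0    4  -20 ]
Row echelon form:
[ 1  -2  |   12 ]
[ 0   4  |  -20 ]
Back-substitution:
x_2 = (-20) / 4 = -5
x_1 = (12 - (-2)*(-5)) / 1 = 2

(2, -5)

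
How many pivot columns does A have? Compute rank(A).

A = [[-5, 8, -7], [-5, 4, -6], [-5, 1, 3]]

rank(A) = 3

Row reduction:
R2 <- R2 - (1)*R1:  [  0  -4   1 ]
R3 <- R3 - (1)*R1:  [  0  -7  10 ]
R3 <- R3 - (7/4)*R2:  [    0     0  33/4 ]
Row echelon form:
[ -5   8    -7 ]
[  0  -4     1 ]
[  0   0  33/4 ]
Nonzero rows / pivot columns: 3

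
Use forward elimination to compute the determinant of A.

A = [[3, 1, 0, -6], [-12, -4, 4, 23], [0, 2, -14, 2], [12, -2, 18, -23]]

det(A) = -24

Forward elimination:
R2 <- R2 - (-4)*R1:  [  0   0   4  -1 ]
R4 <- R4 - (4)*R1:  [  0  -6  18   1 ]
R2 <-> R3   (pivot in column 2 was zero)
[ 3   1    0  -6 ]
[ 0   2  -14   2 ]
[ 0   0    4  -1 ]
[ 0  -6   18   1 ]
R4 <- R4 - (-3)*R2:  [   0    0  -24    7 ]
R4 <- R4 - (-6)*R3:  [ 0  0  0  1 ]
Upper-triangular form:
[ 3  1    0  -6 ]
[ 0  2  -14   2 ]
[ 0  0    4  -1 ]
[ 0  0    0   1 ]
det(A) = (-1)^1 * (3) * (2) * (4) * (1) = -24  (1 row swap -> sign -1)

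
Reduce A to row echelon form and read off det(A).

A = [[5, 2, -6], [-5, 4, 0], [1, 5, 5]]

det(A) = 324

Forward elimination:
R2 <- R2 - (-1)*R1:  [  0   6  -6 ]
R3 <- R3 - (1/5)*R1:  [    0  23/5  31/5 ]
R3 <- R3 - (23/30)*R2:  [    0     0  54/5 ]
Upper-triangular form:
[ 5  2    -6 ]
[ 0  6    -6 ]
[ 0  0  54/5 ]
det(A) = (-1)^0 * (5) * (6) * (54/5) = 324  (0 row swaps -> sign +1)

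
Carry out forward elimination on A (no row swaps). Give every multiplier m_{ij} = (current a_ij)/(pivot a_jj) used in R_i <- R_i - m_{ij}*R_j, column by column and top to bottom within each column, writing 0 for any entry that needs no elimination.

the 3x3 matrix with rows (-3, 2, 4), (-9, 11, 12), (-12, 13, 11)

multipliers: 3, 4, 1

Forward elimination:
R2 <- R2 - (3)*R1:  [ 0  5  0 ]
R3 <- R3 - (4)*R1:  [  0   5  -5 ]
R3 <- R3 - (1)*R2:  [  0   0  -5 ]
Multipliers (in order of application): m_{21} = 3, m_{31} = 4, m_{32} = 1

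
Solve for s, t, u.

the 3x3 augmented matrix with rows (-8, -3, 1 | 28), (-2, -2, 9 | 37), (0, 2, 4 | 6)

Forward elimination on [A|b]:
R2 <- R2 - (1/4)*R1:  [    0  -5/4  35/4    30 ]
R3 <- R3 - (-8/5)*R2:  [  0   0  18  54 ]
Row echelon form:
[ -8    -3     1  |  28 ]
[  0  -5/4  35/4  |  30 ]
[  0     0    18  |  54 ]
Back-substitution:
u = (54) / 18 = 3
t = (30 - (35/4)*(3)) / (-5/4) = -3
s = (28 - (-3)*(-3) - (1)*(3)) / -8 = -2

(-2, -3, 3)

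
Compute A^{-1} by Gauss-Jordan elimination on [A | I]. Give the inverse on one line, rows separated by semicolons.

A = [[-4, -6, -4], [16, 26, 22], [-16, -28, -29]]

Gauss-Jordan on [A | I]:
R1 <- (1/-4)*R1:  [    1   3/2     1  |  -1/4     0     0 ]
R2 <- R2 - (16)*R1:  [ 0  2  6  |  4  1  0 ]
R3 <- R3 - (-16)*R1:  [   0   -4  -13  |   -4    0    1 ]
R2 <- (1/2)*R2:  [   0    1    3  |    2  1/2    0 ]
R1 <- R1 - (3/2)*R2:  [     1      0   -7/2  |  -13/4   -3/4      0 ]
R3 <- R3 - (-4)*R2:  [  0   0  -1  |   4   2   1 ]
R3 <- (1/-1)*R3:  [  0   0   1  |  -4  -2  -1 ]
R1 <- R1 - (-7/2)*R3:  [     1      0      0  |  -69/4  -31/4   -7/2 ]
R2 <- R2 - (3)*R3:  [    0     1     0  |    14  13/2     3 ]
Right block of [I | A^{-1}] is the inverse:
[ -69/4  -31/4  -7/2 ]
[    14   13/2     3 ]
[    -4     -2    -1 ]

inverse = [-69/4 -31/4 -7/2; 14 13/2 3; -4 -2 -1]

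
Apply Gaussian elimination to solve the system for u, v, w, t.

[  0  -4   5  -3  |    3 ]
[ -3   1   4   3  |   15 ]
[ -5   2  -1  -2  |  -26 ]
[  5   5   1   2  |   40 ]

(4, 2, 4, 3)

Forward elimination on [A|b]:
R1 <-> R2   (pivot in column 1 was zero)
[ -3   1   4   3   15 ]
[  0  -4   5  -3    3 ]
[ -5   2  -1  -2  -26 ]
[  5   5   1   2   40 ]
R3 <- R3 - (5/3)*R1:  [     0    1/3  -23/3     -7    -51 ]
R4 <- R4 - (-5/3)*R1:  [    0  20/3  23/3     7    65 ]
R3 <- R3 - (-1/12)*R2:  [      0       0   -29/4   -29/4  -203/4 ]
R4 <- R4 - (-5/3)*R2:  [  0   0  16   2  70 ]
R4 <- R4 - (-64/29)*R3:  [   0    0    0  -14  -42 ]
Row echelon form:
[ -3   1      4      3  |      15 ]
[  0  -4      5     -3  |       3 ]
[  0   0  -29/4  -29/4  |  -203/4 ]
[  0   0      0    -14  |     -42 ]
Back-substitution:
t = (-42) / -14 = 3
w = (-203/4 - (-29/4)*(3)) / (-29/4) = 4
v = (3 - (5)*(4) - (-3)*(3)) / -4 = 2
u = (15 - (1)*(2) - (4)*(4) - (3)*(3)) / -3 = 4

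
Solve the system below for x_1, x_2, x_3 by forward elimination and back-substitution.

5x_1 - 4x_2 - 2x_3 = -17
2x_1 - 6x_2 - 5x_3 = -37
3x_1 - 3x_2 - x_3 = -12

(1, 4, 3)

Forward elimination on [A|b]:
R2 <- R2 - (2/5)*R1:  [      0   -22/5   -21/5  -151/5 ]
R3 <- R3 - (3/5)*R1:  [    0  -3/5   1/5  -9/5 ]
R3 <- R3 - (3/22)*R2:  [     0      0  17/22  51/22 ]
Row echelon form:
[ 5     -4     -2  |     -17 ]
[ 0  -22/5  -21/5  |  -151/5 ]
[ 0      0  17/22  |   51/22 ]
Back-substitution:
x_3 = (51/22) / (17/22) = 3
x_2 = (-151/5 - (-21/5)*(3)) / (-22/5) = 4
x_1 = (-17 - (-4)*(4) - (-2)*(3)) / 5 = 1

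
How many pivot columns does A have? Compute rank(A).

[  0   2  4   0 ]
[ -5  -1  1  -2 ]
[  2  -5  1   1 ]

rank(A) = 3

Row reduction:
R1 <-> R2   (pivot in column 1 was zero)
[ -5  -1  1  -2 ]
[  0   2  4   0 ]
[  2  -5  1   1 ]
R3 <- R3 - (-2/5)*R1:  [     0  -27/5    7/5    1/5 ]
R3 <- R3 - (-27/10)*R2:  [    0     0  61/5   1/5 ]
Row echelon form:
[ -5  -1     1   -2 ]
[  0   2     4    0 ]
[  0   0  61/5  1/5 ]
Nonzero rows / pivot columns: 3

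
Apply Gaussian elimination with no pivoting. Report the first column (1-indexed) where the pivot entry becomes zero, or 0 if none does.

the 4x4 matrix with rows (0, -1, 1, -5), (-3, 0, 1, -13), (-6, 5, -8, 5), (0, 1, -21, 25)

first zero-pivot column = 1

Naive forward elimination:
Pivot entry (1,1) is zero but row 2 has -3 in column 1 -> naive elimination stops; a row interchange (e.g. R1 <-> R2) would be required here.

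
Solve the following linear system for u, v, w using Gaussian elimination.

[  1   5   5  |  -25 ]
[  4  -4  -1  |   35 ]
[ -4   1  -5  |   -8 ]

(5, -3, -3)

Forward elimination on [A|b]:
R2 <- R2 - (4)*R1:  [   0  -24  -21  135 ]
R3 <- R3 - (-4)*R1:  [    0    21    15  -108 ]
R3 <- R3 - (-7/8)*R2:  [     0      0  -27/8   81/8 ]
Row echelon form:
[ 1    5      5  |   -25 ]
[ 0  -24    -21  |   135 ]
[ 0    0  -27/8  |  81/8 ]
Back-substitution:
w = (81/8) / (-27/8) = -3
v = (135 - (-21)*(-3)) / -24 = -3
u = (-25 - (5)*(-3) - (5)*(-3)) / 1 = 5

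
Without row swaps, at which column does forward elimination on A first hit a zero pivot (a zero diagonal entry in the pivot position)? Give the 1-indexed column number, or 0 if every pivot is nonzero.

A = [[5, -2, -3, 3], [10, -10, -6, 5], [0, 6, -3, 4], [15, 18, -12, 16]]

Naive forward elimination:
R2 <- R2 - (2)*R1:  [  0  -6   0  -1 ]
R4 <- R4 - (3)*R1:  [  0  24  -3   7 ]
R3 <- R3 - (-1)*R2:  [  0   0  -3   3 ]
R4 <- R4 - (-4)*R2:  [  0   0  -3   3 ]
R4 <- R4 - (1)*R3:  [ 0  0  0  0 ]
Matrix at this point:
[ 5  -2  -3   3 ]
[ 0  -6   0  -1 ]
[ 0   0  -3   3 ]
[ 0   0   0   0 ]
Pivot entry (4,4) in the last row is zero and there are no rows below to swap with -> zero pivot in column 4 (A is singular).

first zero-pivot column = 4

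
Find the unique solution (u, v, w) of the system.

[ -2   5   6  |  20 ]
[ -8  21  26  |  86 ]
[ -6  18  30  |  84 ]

(3, 4, 1)

Forward elimination on [A|b]:
R2 <- R2 - (4)*R1:  [ 0  1  2  6 ]
R3 <- R3 - (3)*R1:  [  0   3  12  24 ]
R3 <- R3 - (3)*R2:  [ 0  0  6  6 ]
Row echelon form:
[ -2  5  6  |  20 ]
[  0  1  2  |   6 ]
[  0  0  6  |   6 ]
Back-substitution:
w = (6) / 6 = 1
v = (6 - (2)*(1)) / 1 = 4
u = (20 - (5)*(4) - (6)*(1)) / -2 = 3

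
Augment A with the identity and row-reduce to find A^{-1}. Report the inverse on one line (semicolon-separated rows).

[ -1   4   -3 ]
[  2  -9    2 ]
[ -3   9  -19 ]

inverse = [153/2 49/2 -19/2; 16 5 -2; -9/2 -3/2 1/2]

Gauss-Jordan on [A | I]:
R1 <- (1/-1)*R1:  [  1  -4   3  |  -1   0   0 ]
R2 <- R2 - (2)*R1:  [  0  -1  -4  |   2   1   0 ]
R3 <- R3 - (-3)*R1:  [   0   -3  -10  |   -3    0    1 ]
R2 <- (1/-1)*R2:  [  0   1   4  |  -2  -1   0 ]
R1 <- R1 - (-4)*R2:  [  1   0  19  |  -9  -4   0 ]
R3 <- R3 - (-3)*R2:  [  0   0   2  |  -9  -3   1 ]
R3 <- (1/2)*R3:  [    0     0     1  |  -9/2  -3/2   1/2 ]
R1 <- R1 - (19)*R3:  [     1      0      0  |  153/2   49/2  -19/2 ]
R2 <- R2 - (4)*R3:  [  0   1   0  |  16   5  -2 ]
Right block of [I | A^{-1}] is the inverse:
[ 153/2  49/2  -19/2 ]
[    16     5     -2 ]
[  -9/2  -3/2    1/2 ]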